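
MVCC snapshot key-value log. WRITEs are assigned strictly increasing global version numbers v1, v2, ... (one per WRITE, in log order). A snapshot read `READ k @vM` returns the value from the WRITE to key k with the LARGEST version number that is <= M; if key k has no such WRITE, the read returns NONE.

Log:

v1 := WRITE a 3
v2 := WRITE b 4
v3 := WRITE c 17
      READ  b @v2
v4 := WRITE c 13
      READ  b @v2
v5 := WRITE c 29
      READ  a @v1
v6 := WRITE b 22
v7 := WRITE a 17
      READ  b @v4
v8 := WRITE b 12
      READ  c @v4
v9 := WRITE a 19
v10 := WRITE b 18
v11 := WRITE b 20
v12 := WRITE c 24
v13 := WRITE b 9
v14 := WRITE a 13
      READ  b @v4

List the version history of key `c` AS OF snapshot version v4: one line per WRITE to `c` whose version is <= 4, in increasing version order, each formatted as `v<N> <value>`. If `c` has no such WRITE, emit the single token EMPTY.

Answer: v3 17
v4 13

Derivation:
Scan writes for key=c with version <= 4:
  v1 WRITE a 3 -> skip
  v2 WRITE b 4 -> skip
  v3 WRITE c 17 -> keep
  v4 WRITE c 13 -> keep
  v5 WRITE c 29 -> drop (> snap)
  v6 WRITE b 22 -> skip
  v7 WRITE a 17 -> skip
  v8 WRITE b 12 -> skip
  v9 WRITE a 19 -> skip
  v10 WRITE b 18 -> skip
  v11 WRITE b 20 -> skip
  v12 WRITE c 24 -> drop (> snap)
  v13 WRITE b 9 -> skip
  v14 WRITE a 13 -> skip
Collected: [(3, 17), (4, 13)]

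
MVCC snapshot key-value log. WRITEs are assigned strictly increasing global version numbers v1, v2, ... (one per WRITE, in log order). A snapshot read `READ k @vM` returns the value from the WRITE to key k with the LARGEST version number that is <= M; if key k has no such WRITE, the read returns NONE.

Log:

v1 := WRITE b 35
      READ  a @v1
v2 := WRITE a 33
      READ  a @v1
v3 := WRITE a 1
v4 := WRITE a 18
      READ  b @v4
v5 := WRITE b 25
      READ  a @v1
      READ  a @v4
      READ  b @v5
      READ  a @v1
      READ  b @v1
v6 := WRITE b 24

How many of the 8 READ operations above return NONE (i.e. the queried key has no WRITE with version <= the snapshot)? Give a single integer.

v1: WRITE b=35  (b history now [(1, 35)])
READ a @v1: history=[] -> no version <= 1 -> NONE
v2: WRITE a=33  (a history now [(2, 33)])
READ a @v1: history=[(2, 33)] -> no version <= 1 -> NONE
v3: WRITE a=1  (a history now [(2, 33), (3, 1)])
v4: WRITE a=18  (a history now [(2, 33), (3, 1), (4, 18)])
READ b @v4: history=[(1, 35)] -> pick v1 -> 35
v5: WRITE b=25  (b history now [(1, 35), (5, 25)])
READ a @v1: history=[(2, 33), (3, 1), (4, 18)] -> no version <= 1 -> NONE
READ a @v4: history=[(2, 33), (3, 1), (4, 18)] -> pick v4 -> 18
READ b @v5: history=[(1, 35), (5, 25)] -> pick v5 -> 25
READ a @v1: history=[(2, 33), (3, 1), (4, 18)] -> no version <= 1 -> NONE
READ b @v1: history=[(1, 35), (5, 25)] -> pick v1 -> 35
v6: WRITE b=24  (b history now [(1, 35), (5, 25), (6, 24)])
Read results in order: ['NONE', 'NONE', '35', 'NONE', '18', '25', 'NONE', '35']
NONE count = 4

Answer: 4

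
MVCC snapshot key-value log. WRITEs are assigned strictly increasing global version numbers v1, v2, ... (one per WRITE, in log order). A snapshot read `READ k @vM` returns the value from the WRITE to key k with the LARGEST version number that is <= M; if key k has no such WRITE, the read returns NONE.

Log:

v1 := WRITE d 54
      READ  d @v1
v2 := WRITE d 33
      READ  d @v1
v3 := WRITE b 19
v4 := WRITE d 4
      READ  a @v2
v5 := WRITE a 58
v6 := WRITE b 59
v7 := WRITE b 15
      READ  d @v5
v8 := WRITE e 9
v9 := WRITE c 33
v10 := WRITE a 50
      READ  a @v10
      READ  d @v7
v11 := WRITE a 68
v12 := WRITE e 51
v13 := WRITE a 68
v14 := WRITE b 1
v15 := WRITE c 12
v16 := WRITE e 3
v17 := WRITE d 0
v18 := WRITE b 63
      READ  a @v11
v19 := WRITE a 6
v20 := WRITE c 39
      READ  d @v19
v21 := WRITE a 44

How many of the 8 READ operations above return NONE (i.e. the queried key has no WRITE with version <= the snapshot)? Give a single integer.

v1: WRITE d=54  (d history now [(1, 54)])
READ d @v1: history=[(1, 54)] -> pick v1 -> 54
v2: WRITE d=33  (d history now [(1, 54), (2, 33)])
READ d @v1: history=[(1, 54), (2, 33)] -> pick v1 -> 54
v3: WRITE b=19  (b history now [(3, 19)])
v4: WRITE d=4  (d history now [(1, 54), (2, 33), (4, 4)])
READ a @v2: history=[] -> no version <= 2 -> NONE
v5: WRITE a=58  (a history now [(5, 58)])
v6: WRITE b=59  (b history now [(3, 19), (6, 59)])
v7: WRITE b=15  (b history now [(3, 19), (6, 59), (7, 15)])
READ d @v5: history=[(1, 54), (2, 33), (4, 4)] -> pick v4 -> 4
v8: WRITE e=9  (e history now [(8, 9)])
v9: WRITE c=33  (c history now [(9, 33)])
v10: WRITE a=50  (a history now [(5, 58), (10, 50)])
READ a @v10: history=[(5, 58), (10, 50)] -> pick v10 -> 50
READ d @v7: history=[(1, 54), (2, 33), (4, 4)] -> pick v4 -> 4
v11: WRITE a=68  (a history now [(5, 58), (10, 50), (11, 68)])
v12: WRITE e=51  (e history now [(8, 9), (12, 51)])
v13: WRITE a=68  (a history now [(5, 58), (10, 50), (11, 68), (13, 68)])
v14: WRITE b=1  (b history now [(3, 19), (6, 59), (7, 15), (14, 1)])
v15: WRITE c=12  (c history now [(9, 33), (15, 12)])
v16: WRITE e=3  (e history now [(8, 9), (12, 51), (16, 3)])
v17: WRITE d=0  (d history now [(1, 54), (2, 33), (4, 4), (17, 0)])
v18: WRITE b=63  (b history now [(3, 19), (6, 59), (7, 15), (14, 1), (18, 63)])
READ a @v11: history=[(5, 58), (10, 50), (11, 68), (13, 68)] -> pick v11 -> 68
v19: WRITE a=6  (a history now [(5, 58), (10, 50), (11, 68), (13, 68), (19, 6)])
v20: WRITE c=39  (c history now [(9, 33), (15, 12), (20, 39)])
READ d @v19: history=[(1, 54), (2, 33), (4, 4), (17, 0)] -> pick v17 -> 0
v21: WRITE a=44  (a history now [(5, 58), (10, 50), (11, 68), (13, 68), (19, 6), (21, 44)])
Read results in order: ['54', '54', 'NONE', '4', '50', '4', '68', '0']
NONE count = 1

Answer: 1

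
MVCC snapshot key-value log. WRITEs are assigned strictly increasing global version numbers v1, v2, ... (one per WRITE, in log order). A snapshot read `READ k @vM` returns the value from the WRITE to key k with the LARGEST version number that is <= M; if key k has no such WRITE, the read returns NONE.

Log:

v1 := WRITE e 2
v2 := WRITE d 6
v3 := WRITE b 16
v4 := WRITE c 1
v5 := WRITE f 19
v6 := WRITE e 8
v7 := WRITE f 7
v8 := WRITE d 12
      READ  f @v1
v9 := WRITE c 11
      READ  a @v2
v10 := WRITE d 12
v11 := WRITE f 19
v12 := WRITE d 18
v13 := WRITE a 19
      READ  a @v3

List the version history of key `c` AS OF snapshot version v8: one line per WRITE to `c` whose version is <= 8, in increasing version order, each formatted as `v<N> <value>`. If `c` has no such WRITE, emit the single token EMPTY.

Answer: v4 1

Derivation:
Scan writes for key=c with version <= 8:
  v1 WRITE e 2 -> skip
  v2 WRITE d 6 -> skip
  v3 WRITE b 16 -> skip
  v4 WRITE c 1 -> keep
  v5 WRITE f 19 -> skip
  v6 WRITE e 8 -> skip
  v7 WRITE f 7 -> skip
  v8 WRITE d 12 -> skip
  v9 WRITE c 11 -> drop (> snap)
  v10 WRITE d 12 -> skip
  v11 WRITE f 19 -> skip
  v12 WRITE d 18 -> skip
  v13 WRITE a 19 -> skip
Collected: [(4, 1)]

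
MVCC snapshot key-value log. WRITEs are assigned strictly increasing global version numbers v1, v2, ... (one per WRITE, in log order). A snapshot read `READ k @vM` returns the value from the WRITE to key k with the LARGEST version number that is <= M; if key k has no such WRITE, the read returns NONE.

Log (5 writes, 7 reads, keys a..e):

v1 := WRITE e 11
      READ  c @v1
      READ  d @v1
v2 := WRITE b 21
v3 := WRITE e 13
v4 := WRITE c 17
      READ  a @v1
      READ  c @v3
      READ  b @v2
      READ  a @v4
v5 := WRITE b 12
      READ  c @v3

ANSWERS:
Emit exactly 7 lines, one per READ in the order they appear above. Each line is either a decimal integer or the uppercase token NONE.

v1: WRITE e=11  (e history now [(1, 11)])
READ c @v1: history=[] -> no version <= 1 -> NONE
READ d @v1: history=[] -> no version <= 1 -> NONE
v2: WRITE b=21  (b history now [(2, 21)])
v3: WRITE e=13  (e history now [(1, 11), (3, 13)])
v4: WRITE c=17  (c history now [(4, 17)])
READ a @v1: history=[] -> no version <= 1 -> NONE
READ c @v3: history=[(4, 17)] -> no version <= 3 -> NONE
READ b @v2: history=[(2, 21)] -> pick v2 -> 21
READ a @v4: history=[] -> no version <= 4 -> NONE
v5: WRITE b=12  (b history now [(2, 21), (5, 12)])
READ c @v3: history=[(4, 17)] -> no version <= 3 -> NONE

Answer: NONE
NONE
NONE
NONE
21
NONE
NONE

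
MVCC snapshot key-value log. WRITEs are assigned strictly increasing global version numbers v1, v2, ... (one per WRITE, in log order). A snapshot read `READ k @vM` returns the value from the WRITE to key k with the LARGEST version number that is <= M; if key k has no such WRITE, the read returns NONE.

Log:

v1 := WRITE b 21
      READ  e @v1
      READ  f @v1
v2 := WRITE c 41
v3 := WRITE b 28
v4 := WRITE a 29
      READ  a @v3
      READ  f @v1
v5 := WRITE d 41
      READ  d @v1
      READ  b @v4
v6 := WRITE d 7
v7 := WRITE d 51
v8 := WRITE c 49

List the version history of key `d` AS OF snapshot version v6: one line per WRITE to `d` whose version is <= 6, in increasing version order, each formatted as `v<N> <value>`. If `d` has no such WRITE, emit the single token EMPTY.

Scan writes for key=d with version <= 6:
  v1 WRITE b 21 -> skip
  v2 WRITE c 41 -> skip
  v3 WRITE b 28 -> skip
  v4 WRITE a 29 -> skip
  v5 WRITE d 41 -> keep
  v6 WRITE d 7 -> keep
  v7 WRITE d 51 -> drop (> snap)
  v8 WRITE c 49 -> skip
Collected: [(5, 41), (6, 7)]

Answer: v5 41
v6 7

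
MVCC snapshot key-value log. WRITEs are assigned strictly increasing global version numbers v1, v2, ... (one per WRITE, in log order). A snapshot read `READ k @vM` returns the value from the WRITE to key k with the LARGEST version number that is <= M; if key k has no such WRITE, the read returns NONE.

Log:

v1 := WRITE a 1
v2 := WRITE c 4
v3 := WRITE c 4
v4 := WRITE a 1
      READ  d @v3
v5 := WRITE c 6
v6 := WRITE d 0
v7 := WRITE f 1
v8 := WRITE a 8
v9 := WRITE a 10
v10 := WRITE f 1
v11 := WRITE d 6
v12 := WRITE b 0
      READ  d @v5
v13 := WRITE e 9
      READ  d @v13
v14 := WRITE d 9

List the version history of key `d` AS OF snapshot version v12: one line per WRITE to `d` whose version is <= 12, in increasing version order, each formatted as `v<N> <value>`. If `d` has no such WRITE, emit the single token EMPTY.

Answer: v6 0
v11 6

Derivation:
Scan writes for key=d with version <= 12:
  v1 WRITE a 1 -> skip
  v2 WRITE c 4 -> skip
  v3 WRITE c 4 -> skip
  v4 WRITE a 1 -> skip
  v5 WRITE c 6 -> skip
  v6 WRITE d 0 -> keep
  v7 WRITE f 1 -> skip
  v8 WRITE a 8 -> skip
  v9 WRITE a 10 -> skip
  v10 WRITE f 1 -> skip
  v11 WRITE d 6 -> keep
  v12 WRITE b 0 -> skip
  v13 WRITE e 9 -> skip
  v14 WRITE d 9 -> drop (> snap)
Collected: [(6, 0), (11, 6)]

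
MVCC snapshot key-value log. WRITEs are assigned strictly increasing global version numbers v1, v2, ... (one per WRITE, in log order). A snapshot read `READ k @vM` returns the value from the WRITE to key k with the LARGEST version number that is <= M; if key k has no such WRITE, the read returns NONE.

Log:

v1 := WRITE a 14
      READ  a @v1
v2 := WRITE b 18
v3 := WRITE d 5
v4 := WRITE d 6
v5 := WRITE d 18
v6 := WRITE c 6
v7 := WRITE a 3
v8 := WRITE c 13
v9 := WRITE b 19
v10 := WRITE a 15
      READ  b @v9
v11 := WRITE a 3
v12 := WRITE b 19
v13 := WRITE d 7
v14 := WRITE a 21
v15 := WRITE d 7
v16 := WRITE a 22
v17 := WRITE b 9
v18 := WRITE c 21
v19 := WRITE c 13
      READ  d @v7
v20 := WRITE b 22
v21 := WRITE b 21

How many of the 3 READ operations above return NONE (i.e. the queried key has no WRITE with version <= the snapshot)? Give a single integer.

v1: WRITE a=14  (a history now [(1, 14)])
READ a @v1: history=[(1, 14)] -> pick v1 -> 14
v2: WRITE b=18  (b history now [(2, 18)])
v3: WRITE d=5  (d history now [(3, 5)])
v4: WRITE d=6  (d history now [(3, 5), (4, 6)])
v5: WRITE d=18  (d history now [(3, 5), (4, 6), (5, 18)])
v6: WRITE c=6  (c history now [(6, 6)])
v7: WRITE a=3  (a history now [(1, 14), (7, 3)])
v8: WRITE c=13  (c history now [(6, 6), (8, 13)])
v9: WRITE b=19  (b history now [(2, 18), (9, 19)])
v10: WRITE a=15  (a history now [(1, 14), (7, 3), (10, 15)])
READ b @v9: history=[(2, 18), (9, 19)] -> pick v9 -> 19
v11: WRITE a=3  (a history now [(1, 14), (7, 3), (10, 15), (11, 3)])
v12: WRITE b=19  (b history now [(2, 18), (9, 19), (12, 19)])
v13: WRITE d=7  (d history now [(3, 5), (4, 6), (5, 18), (13, 7)])
v14: WRITE a=21  (a history now [(1, 14), (7, 3), (10, 15), (11, 3), (14, 21)])
v15: WRITE d=7  (d history now [(3, 5), (4, 6), (5, 18), (13, 7), (15, 7)])
v16: WRITE a=22  (a history now [(1, 14), (7, 3), (10, 15), (11, 3), (14, 21), (16, 22)])
v17: WRITE b=9  (b history now [(2, 18), (9, 19), (12, 19), (17, 9)])
v18: WRITE c=21  (c history now [(6, 6), (8, 13), (18, 21)])
v19: WRITE c=13  (c history now [(6, 6), (8, 13), (18, 21), (19, 13)])
READ d @v7: history=[(3, 5), (4, 6), (5, 18), (13, 7), (15, 7)] -> pick v5 -> 18
v20: WRITE b=22  (b history now [(2, 18), (9, 19), (12, 19), (17, 9), (20, 22)])
v21: WRITE b=21  (b history now [(2, 18), (9, 19), (12, 19), (17, 9), (20, 22), (21, 21)])
Read results in order: ['14', '19', '18']
NONE count = 0

Answer: 0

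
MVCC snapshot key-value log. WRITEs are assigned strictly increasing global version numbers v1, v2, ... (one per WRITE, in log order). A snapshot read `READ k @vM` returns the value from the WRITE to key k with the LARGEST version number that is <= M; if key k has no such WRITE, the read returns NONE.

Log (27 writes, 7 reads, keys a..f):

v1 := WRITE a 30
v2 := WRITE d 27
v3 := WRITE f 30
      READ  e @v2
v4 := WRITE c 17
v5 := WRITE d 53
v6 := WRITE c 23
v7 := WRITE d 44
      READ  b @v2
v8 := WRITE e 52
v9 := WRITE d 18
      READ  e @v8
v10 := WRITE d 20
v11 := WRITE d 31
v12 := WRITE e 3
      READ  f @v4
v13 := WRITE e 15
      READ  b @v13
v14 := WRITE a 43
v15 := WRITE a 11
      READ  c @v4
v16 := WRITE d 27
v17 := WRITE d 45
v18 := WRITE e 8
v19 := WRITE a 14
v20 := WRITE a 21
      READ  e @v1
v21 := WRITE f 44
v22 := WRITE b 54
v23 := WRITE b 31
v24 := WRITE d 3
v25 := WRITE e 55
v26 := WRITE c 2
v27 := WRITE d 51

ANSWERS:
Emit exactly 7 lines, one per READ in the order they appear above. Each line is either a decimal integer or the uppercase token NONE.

Answer: NONE
NONE
52
30
NONE
17
NONE

Derivation:
v1: WRITE a=30  (a history now [(1, 30)])
v2: WRITE d=27  (d history now [(2, 27)])
v3: WRITE f=30  (f history now [(3, 30)])
READ e @v2: history=[] -> no version <= 2 -> NONE
v4: WRITE c=17  (c history now [(4, 17)])
v5: WRITE d=53  (d history now [(2, 27), (5, 53)])
v6: WRITE c=23  (c history now [(4, 17), (6, 23)])
v7: WRITE d=44  (d history now [(2, 27), (5, 53), (7, 44)])
READ b @v2: history=[] -> no version <= 2 -> NONE
v8: WRITE e=52  (e history now [(8, 52)])
v9: WRITE d=18  (d history now [(2, 27), (5, 53), (7, 44), (9, 18)])
READ e @v8: history=[(8, 52)] -> pick v8 -> 52
v10: WRITE d=20  (d history now [(2, 27), (5, 53), (7, 44), (9, 18), (10, 20)])
v11: WRITE d=31  (d history now [(2, 27), (5, 53), (7, 44), (9, 18), (10, 20), (11, 31)])
v12: WRITE e=3  (e history now [(8, 52), (12, 3)])
READ f @v4: history=[(3, 30)] -> pick v3 -> 30
v13: WRITE e=15  (e history now [(8, 52), (12, 3), (13, 15)])
READ b @v13: history=[] -> no version <= 13 -> NONE
v14: WRITE a=43  (a history now [(1, 30), (14, 43)])
v15: WRITE a=11  (a history now [(1, 30), (14, 43), (15, 11)])
READ c @v4: history=[(4, 17), (6, 23)] -> pick v4 -> 17
v16: WRITE d=27  (d history now [(2, 27), (5, 53), (7, 44), (9, 18), (10, 20), (11, 31), (16, 27)])
v17: WRITE d=45  (d history now [(2, 27), (5, 53), (7, 44), (9, 18), (10, 20), (11, 31), (16, 27), (17, 45)])
v18: WRITE e=8  (e history now [(8, 52), (12, 3), (13, 15), (18, 8)])
v19: WRITE a=14  (a history now [(1, 30), (14, 43), (15, 11), (19, 14)])
v20: WRITE a=21  (a history now [(1, 30), (14, 43), (15, 11), (19, 14), (20, 21)])
READ e @v1: history=[(8, 52), (12, 3), (13, 15), (18, 8)] -> no version <= 1 -> NONE
v21: WRITE f=44  (f history now [(3, 30), (21, 44)])
v22: WRITE b=54  (b history now [(22, 54)])
v23: WRITE b=31  (b history now [(22, 54), (23, 31)])
v24: WRITE d=3  (d history now [(2, 27), (5, 53), (7, 44), (9, 18), (10, 20), (11, 31), (16, 27), (17, 45), (24, 3)])
v25: WRITE e=55  (e history now [(8, 52), (12, 3), (13, 15), (18, 8), (25, 55)])
v26: WRITE c=2  (c history now [(4, 17), (6, 23), (26, 2)])
v27: WRITE d=51  (d history now [(2, 27), (5, 53), (7, 44), (9, 18), (10, 20), (11, 31), (16, 27), (17, 45), (24, 3), (27, 51)])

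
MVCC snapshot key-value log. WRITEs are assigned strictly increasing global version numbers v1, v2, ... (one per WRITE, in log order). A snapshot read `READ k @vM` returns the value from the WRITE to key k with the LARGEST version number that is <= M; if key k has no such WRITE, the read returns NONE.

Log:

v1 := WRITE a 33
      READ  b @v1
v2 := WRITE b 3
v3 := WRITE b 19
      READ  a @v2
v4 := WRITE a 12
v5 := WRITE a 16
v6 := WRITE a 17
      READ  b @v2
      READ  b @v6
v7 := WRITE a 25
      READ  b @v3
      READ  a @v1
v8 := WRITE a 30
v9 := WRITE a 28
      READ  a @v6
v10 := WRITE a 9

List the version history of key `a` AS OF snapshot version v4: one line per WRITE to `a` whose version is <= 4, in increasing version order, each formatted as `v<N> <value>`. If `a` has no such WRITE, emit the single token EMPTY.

Answer: v1 33
v4 12

Derivation:
Scan writes for key=a with version <= 4:
  v1 WRITE a 33 -> keep
  v2 WRITE b 3 -> skip
  v3 WRITE b 19 -> skip
  v4 WRITE a 12 -> keep
  v5 WRITE a 16 -> drop (> snap)
  v6 WRITE a 17 -> drop (> snap)
  v7 WRITE a 25 -> drop (> snap)
  v8 WRITE a 30 -> drop (> snap)
  v9 WRITE a 28 -> drop (> snap)
  v10 WRITE a 9 -> drop (> snap)
Collected: [(1, 33), (4, 12)]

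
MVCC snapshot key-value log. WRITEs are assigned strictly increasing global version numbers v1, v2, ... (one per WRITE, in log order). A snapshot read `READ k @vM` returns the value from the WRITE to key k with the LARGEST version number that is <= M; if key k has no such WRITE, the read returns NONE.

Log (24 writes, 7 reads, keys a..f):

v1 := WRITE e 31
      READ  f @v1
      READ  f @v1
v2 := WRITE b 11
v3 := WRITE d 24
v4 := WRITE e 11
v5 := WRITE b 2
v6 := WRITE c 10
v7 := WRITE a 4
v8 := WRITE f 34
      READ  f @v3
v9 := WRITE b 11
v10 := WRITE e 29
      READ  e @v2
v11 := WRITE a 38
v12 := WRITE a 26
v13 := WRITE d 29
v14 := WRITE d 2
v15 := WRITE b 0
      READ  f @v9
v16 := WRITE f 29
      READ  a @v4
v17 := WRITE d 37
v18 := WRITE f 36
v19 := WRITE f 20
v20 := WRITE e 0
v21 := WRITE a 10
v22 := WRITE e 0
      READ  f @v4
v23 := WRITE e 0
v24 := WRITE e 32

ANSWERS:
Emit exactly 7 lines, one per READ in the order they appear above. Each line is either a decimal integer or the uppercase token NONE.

Answer: NONE
NONE
NONE
31
34
NONE
NONE

Derivation:
v1: WRITE e=31  (e history now [(1, 31)])
READ f @v1: history=[] -> no version <= 1 -> NONE
READ f @v1: history=[] -> no version <= 1 -> NONE
v2: WRITE b=11  (b history now [(2, 11)])
v3: WRITE d=24  (d history now [(3, 24)])
v4: WRITE e=11  (e history now [(1, 31), (4, 11)])
v5: WRITE b=2  (b history now [(2, 11), (5, 2)])
v6: WRITE c=10  (c history now [(6, 10)])
v7: WRITE a=4  (a history now [(7, 4)])
v8: WRITE f=34  (f history now [(8, 34)])
READ f @v3: history=[(8, 34)] -> no version <= 3 -> NONE
v9: WRITE b=11  (b history now [(2, 11), (5, 2), (9, 11)])
v10: WRITE e=29  (e history now [(1, 31), (4, 11), (10, 29)])
READ e @v2: history=[(1, 31), (4, 11), (10, 29)] -> pick v1 -> 31
v11: WRITE a=38  (a history now [(7, 4), (11, 38)])
v12: WRITE a=26  (a history now [(7, 4), (11, 38), (12, 26)])
v13: WRITE d=29  (d history now [(3, 24), (13, 29)])
v14: WRITE d=2  (d history now [(3, 24), (13, 29), (14, 2)])
v15: WRITE b=0  (b history now [(2, 11), (5, 2), (9, 11), (15, 0)])
READ f @v9: history=[(8, 34)] -> pick v8 -> 34
v16: WRITE f=29  (f history now [(8, 34), (16, 29)])
READ a @v4: history=[(7, 4), (11, 38), (12, 26)] -> no version <= 4 -> NONE
v17: WRITE d=37  (d history now [(3, 24), (13, 29), (14, 2), (17, 37)])
v18: WRITE f=36  (f history now [(8, 34), (16, 29), (18, 36)])
v19: WRITE f=20  (f history now [(8, 34), (16, 29), (18, 36), (19, 20)])
v20: WRITE e=0  (e history now [(1, 31), (4, 11), (10, 29), (20, 0)])
v21: WRITE a=10  (a history now [(7, 4), (11, 38), (12, 26), (21, 10)])
v22: WRITE e=0  (e history now [(1, 31), (4, 11), (10, 29), (20, 0), (22, 0)])
READ f @v4: history=[(8, 34), (16, 29), (18, 36), (19, 20)] -> no version <= 4 -> NONE
v23: WRITE e=0  (e history now [(1, 31), (4, 11), (10, 29), (20, 0), (22, 0), (23, 0)])
v24: WRITE e=32  (e history now [(1, 31), (4, 11), (10, 29), (20, 0), (22, 0), (23, 0), (24, 32)])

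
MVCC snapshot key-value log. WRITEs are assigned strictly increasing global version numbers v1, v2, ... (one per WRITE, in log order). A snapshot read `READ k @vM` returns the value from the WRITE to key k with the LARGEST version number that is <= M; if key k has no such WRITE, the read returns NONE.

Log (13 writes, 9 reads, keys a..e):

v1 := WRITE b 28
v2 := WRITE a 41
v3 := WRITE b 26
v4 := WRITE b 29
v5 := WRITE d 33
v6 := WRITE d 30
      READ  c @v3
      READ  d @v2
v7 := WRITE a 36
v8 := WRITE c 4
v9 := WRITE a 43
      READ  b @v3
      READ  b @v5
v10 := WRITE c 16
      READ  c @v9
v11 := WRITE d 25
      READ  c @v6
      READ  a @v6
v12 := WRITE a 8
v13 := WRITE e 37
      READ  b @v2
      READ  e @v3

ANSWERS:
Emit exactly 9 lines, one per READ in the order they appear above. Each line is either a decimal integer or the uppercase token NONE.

Answer: NONE
NONE
26
29
4
NONE
41
28
NONE

Derivation:
v1: WRITE b=28  (b history now [(1, 28)])
v2: WRITE a=41  (a history now [(2, 41)])
v3: WRITE b=26  (b history now [(1, 28), (3, 26)])
v4: WRITE b=29  (b history now [(1, 28), (3, 26), (4, 29)])
v5: WRITE d=33  (d history now [(5, 33)])
v6: WRITE d=30  (d history now [(5, 33), (6, 30)])
READ c @v3: history=[] -> no version <= 3 -> NONE
READ d @v2: history=[(5, 33), (6, 30)] -> no version <= 2 -> NONE
v7: WRITE a=36  (a history now [(2, 41), (7, 36)])
v8: WRITE c=4  (c history now [(8, 4)])
v9: WRITE a=43  (a history now [(2, 41), (7, 36), (9, 43)])
READ b @v3: history=[(1, 28), (3, 26), (4, 29)] -> pick v3 -> 26
READ b @v5: history=[(1, 28), (3, 26), (4, 29)] -> pick v4 -> 29
v10: WRITE c=16  (c history now [(8, 4), (10, 16)])
READ c @v9: history=[(8, 4), (10, 16)] -> pick v8 -> 4
v11: WRITE d=25  (d history now [(5, 33), (6, 30), (11, 25)])
READ c @v6: history=[(8, 4), (10, 16)] -> no version <= 6 -> NONE
READ a @v6: history=[(2, 41), (7, 36), (9, 43)] -> pick v2 -> 41
v12: WRITE a=8  (a history now [(2, 41), (7, 36), (9, 43), (12, 8)])
v13: WRITE e=37  (e history now [(13, 37)])
READ b @v2: history=[(1, 28), (3, 26), (4, 29)] -> pick v1 -> 28
READ e @v3: history=[(13, 37)] -> no version <= 3 -> NONE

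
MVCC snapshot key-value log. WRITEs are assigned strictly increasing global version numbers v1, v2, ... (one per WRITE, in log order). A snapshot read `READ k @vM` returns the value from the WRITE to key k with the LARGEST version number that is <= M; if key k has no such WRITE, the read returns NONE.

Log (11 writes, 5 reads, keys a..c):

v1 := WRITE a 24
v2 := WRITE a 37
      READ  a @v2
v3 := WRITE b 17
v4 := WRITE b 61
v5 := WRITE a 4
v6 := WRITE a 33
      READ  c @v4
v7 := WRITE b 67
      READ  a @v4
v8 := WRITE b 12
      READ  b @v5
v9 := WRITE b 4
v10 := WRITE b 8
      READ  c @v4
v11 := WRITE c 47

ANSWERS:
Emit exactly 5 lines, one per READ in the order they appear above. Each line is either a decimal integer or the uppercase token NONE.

v1: WRITE a=24  (a history now [(1, 24)])
v2: WRITE a=37  (a history now [(1, 24), (2, 37)])
READ a @v2: history=[(1, 24), (2, 37)] -> pick v2 -> 37
v3: WRITE b=17  (b history now [(3, 17)])
v4: WRITE b=61  (b history now [(3, 17), (4, 61)])
v5: WRITE a=4  (a history now [(1, 24), (2, 37), (5, 4)])
v6: WRITE a=33  (a history now [(1, 24), (2, 37), (5, 4), (6, 33)])
READ c @v4: history=[] -> no version <= 4 -> NONE
v7: WRITE b=67  (b history now [(3, 17), (4, 61), (7, 67)])
READ a @v4: history=[(1, 24), (2, 37), (5, 4), (6, 33)] -> pick v2 -> 37
v8: WRITE b=12  (b history now [(3, 17), (4, 61), (7, 67), (8, 12)])
READ b @v5: history=[(3, 17), (4, 61), (7, 67), (8, 12)] -> pick v4 -> 61
v9: WRITE b=4  (b history now [(3, 17), (4, 61), (7, 67), (8, 12), (9, 4)])
v10: WRITE b=8  (b history now [(3, 17), (4, 61), (7, 67), (8, 12), (9, 4), (10, 8)])
READ c @v4: history=[] -> no version <= 4 -> NONE
v11: WRITE c=47  (c history now [(11, 47)])

Answer: 37
NONE
37
61
NONE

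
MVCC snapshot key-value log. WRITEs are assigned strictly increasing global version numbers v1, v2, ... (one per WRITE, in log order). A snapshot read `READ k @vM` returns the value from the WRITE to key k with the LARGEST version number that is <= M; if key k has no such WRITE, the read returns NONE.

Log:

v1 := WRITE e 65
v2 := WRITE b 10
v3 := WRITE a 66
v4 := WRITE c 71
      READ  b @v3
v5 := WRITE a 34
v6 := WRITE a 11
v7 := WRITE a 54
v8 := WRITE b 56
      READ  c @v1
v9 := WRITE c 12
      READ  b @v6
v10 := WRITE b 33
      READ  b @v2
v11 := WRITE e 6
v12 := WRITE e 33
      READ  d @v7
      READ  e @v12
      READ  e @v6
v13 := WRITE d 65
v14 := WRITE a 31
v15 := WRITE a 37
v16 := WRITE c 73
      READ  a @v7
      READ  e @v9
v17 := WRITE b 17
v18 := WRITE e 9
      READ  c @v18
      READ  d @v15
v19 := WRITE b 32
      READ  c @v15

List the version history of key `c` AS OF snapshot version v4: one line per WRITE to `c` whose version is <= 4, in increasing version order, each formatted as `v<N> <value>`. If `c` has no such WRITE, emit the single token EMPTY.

Answer: v4 71

Derivation:
Scan writes for key=c with version <= 4:
  v1 WRITE e 65 -> skip
  v2 WRITE b 10 -> skip
  v3 WRITE a 66 -> skip
  v4 WRITE c 71 -> keep
  v5 WRITE a 34 -> skip
  v6 WRITE a 11 -> skip
  v7 WRITE a 54 -> skip
  v8 WRITE b 56 -> skip
  v9 WRITE c 12 -> drop (> snap)
  v10 WRITE b 33 -> skip
  v11 WRITE e 6 -> skip
  v12 WRITE e 33 -> skip
  v13 WRITE d 65 -> skip
  v14 WRITE a 31 -> skip
  v15 WRITE a 37 -> skip
  v16 WRITE c 73 -> drop (> snap)
  v17 WRITE b 17 -> skip
  v18 WRITE e 9 -> skip
  v19 WRITE b 32 -> skip
Collected: [(4, 71)]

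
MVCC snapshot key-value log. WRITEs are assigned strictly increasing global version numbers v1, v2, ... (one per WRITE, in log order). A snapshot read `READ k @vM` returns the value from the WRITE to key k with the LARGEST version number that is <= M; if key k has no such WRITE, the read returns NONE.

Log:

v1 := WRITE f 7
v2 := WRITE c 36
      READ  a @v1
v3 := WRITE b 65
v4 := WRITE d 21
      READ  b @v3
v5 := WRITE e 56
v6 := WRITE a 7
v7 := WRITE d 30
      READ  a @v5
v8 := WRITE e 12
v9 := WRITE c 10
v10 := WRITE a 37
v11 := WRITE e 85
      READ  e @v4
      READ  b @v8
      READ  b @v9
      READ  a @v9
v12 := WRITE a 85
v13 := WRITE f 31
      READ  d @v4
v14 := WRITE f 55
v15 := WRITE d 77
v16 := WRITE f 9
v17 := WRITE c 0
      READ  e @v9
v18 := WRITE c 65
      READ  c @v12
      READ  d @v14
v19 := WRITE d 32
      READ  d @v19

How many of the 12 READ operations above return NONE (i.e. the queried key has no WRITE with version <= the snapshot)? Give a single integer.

v1: WRITE f=7  (f history now [(1, 7)])
v2: WRITE c=36  (c history now [(2, 36)])
READ a @v1: history=[] -> no version <= 1 -> NONE
v3: WRITE b=65  (b history now [(3, 65)])
v4: WRITE d=21  (d history now [(4, 21)])
READ b @v3: history=[(3, 65)] -> pick v3 -> 65
v5: WRITE e=56  (e history now [(5, 56)])
v6: WRITE a=7  (a history now [(6, 7)])
v7: WRITE d=30  (d history now [(4, 21), (7, 30)])
READ a @v5: history=[(6, 7)] -> no version <= 5 -> NONE
v8: WRITE e=12  (e history now [(5, 56), (8, 12)])
v9: WRITE c=10  (c history now [(2, 36), (9, 10)])
v10: WRITE a=37  (a history now [(6, 7), (10, 37)])
v11: WRITE e=85  (e history now [(5, 56), (8, 12), (11, 85)])
READ e @v4: history=[(5, 56), (8, 12), (11, 85)] -> no version <= 4 -> NONE
READ b @v8: history=[(3, 65)] -> pick v3 -> 65
READ b @v9: history=[(3, 65)] -> pick v3 -> 65
READ a @v9: history=[(6, 7), (10, 37)] -> pick v6 -> 7
v12: WRITE a=85  (a history now [(6, 7), (10, 37), (12, 85)])
v13: WRITE f=31  (f history now [(1, 7), (13, 31)])
READ d @v4: history=[(4, 21), (7, 30)] -> pick v4 -> 21
v14: WRITE f=55  (f history now [(1, 7), (13, 31), (14, 55)])
v15: WRITE d=77  (d history now [(4, 21), (7, 30), (15, 77)])
v16: WRITE f=9  (f history now [(1, 7), (13, 31), (14, 55), (16, 9)])
v17: WRITE c=0  (c history now [(2, 36), (9, 10), (17, 0)])
READ e @v9: history=[(5, 56), (8, 12), (11, 85)] -> pick v8 -> 12
v18: WRITE c=65  (c history now [(2, 36), (9, 10), (17, 0), (18, 65)])
READ c @v12: history=[(2, 36), (9, 10), (17, 0), (18, 65)] -> pick v9 -> 10
READ d @v14: history=[(4, 21), (7, 30), (15, 77)] -> pick v7 -> 30
v19: WRITE d=32  (d history now [(4, 21), (7, 30), (15, 77), (19, 32)])
READ d @v19: history=[(4, 21), (7, 30), (15, 77), (19, 32)] -> pick v19 -> 32
Read results in order: ['NONE', '65', 'NONE', 'NONE', '65', '65', '7', '21', '12', '10', '30', '32']
NONE count = 3

Answer: 3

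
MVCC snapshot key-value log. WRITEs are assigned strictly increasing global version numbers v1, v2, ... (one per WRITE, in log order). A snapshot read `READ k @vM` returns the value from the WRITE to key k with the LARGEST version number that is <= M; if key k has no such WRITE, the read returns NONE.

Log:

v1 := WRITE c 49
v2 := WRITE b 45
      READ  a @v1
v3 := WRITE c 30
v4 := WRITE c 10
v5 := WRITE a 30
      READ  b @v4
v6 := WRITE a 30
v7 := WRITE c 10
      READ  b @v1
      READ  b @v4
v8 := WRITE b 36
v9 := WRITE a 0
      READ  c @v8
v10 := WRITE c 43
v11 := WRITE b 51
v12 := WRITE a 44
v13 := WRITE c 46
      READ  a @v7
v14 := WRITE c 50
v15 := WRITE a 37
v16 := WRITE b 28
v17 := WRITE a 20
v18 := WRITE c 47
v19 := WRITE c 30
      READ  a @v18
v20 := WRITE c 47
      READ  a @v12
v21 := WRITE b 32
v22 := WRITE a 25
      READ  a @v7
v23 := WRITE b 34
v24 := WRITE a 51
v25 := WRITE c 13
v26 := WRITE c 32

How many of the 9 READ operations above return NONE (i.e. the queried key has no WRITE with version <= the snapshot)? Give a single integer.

v1: WRITE c=49  (c history now [(1, 49)])
v2: WRITE b=45  (b history now [(2, 45)])
READ a @v1: history=[] -> no version <= 1 -> NONE
v3: WRITE c=30  (c history now [(1, 49), (3, 30)])
v4: WRITE c=10  (c history now [(1, 49), (3, 30), (4, 10)])
v5: WRITE a=30  (a history now [(5, 30)])
READ b @v4: history=[(2, 45)] -> pick v2 -> 45
v6: WRITE a=30  (a history now [(5, 30), (6, 30)])
v7: WRITE c=10  (c history now [(1, 49), (3, 30), (4, 10), (7, 10)])
READ b @v1: history=[(2, 45)] -> no version <= 1 -> NONE
READ b @v4: history=[(2, 45)] -> pick v2 -> 45
v8: WRITE b=36  (b history now [(2, 45), (8, 36)])
v9: WRITE a=0  (a history now [(5, 30), (6, 30), (9, 0)])
READ c @v8: history=[(1, 49), (3, 30), (4, 10), (7, 10)] -> pick v7 -> 10
v10: WRITE c=43  (c history now [(1, 49), (3, 30), (4, 10), (7, 10), (10, 43)])
v11: WRITE b=51  (b history now [(2, 45), (8, 36), (11, 51)])
v12: WRITE a=44  (a history now [(5, 30), (6, 30), (9, 0), (12, 44)])
v13: WRITE c=46  (c history now [(1, 49), (3, 30), (4, 10), (7, 10), (10, 43), (13, 46)])
READ a @v7: history=[(5, 30), (6, 30), (9, 0), (12, 44)] -> pick v6 -> 30
v14: WRITE c=50  (c history now [(1, 49), (3, 30), (4, 10), (7, 10), (10, 43), (13, 46), (14, 50)])
v15: WRITE a=37  (a history now [(5, 30), (6, 30), (9, 0), (12, 44), (15, 37)])
v16: WRITE b=28  (b history now [(2, 45), (8, 36), (11, 51), (16, 28)])
v17: WRITE a=20  (a history now [(5, 30), (6, 30), (9, 0), (12, 44), (15, 37), (17, 20)])
v18: WRITE c=47  (c history now [(1, 49), (3, 30), (4, 10), (7, 10), (10, 43), (13, 46), (14, 50), (18, 47)])
v19: WRITE c=30  (c history now [(1, 49), (3, 30), (4, 10), (7, 10), (10, 43), (13, 46), (14, 50), (18, 47), (19, 30)])
READ a @v18: history=[(5, 30), (6, 30), (9, 0), (12, 44), (15, 37), (17, 20)] -> pick v17 -> 20
v20: WRITE c=47  (c history now [(1, 49), (3, 30), (4, 10), (7, 10), (10, 43), (13, 46), (14, 50), (18, 47), (19, 30), (20, 47)])
READ a @v12: history=[(5, 30), (6, 30), (9, 0), (12, 44), (15, 37), (17, 20)] -> pick v12 -> 44
v21: WRITE b=32  (b history now [(2, 45), (8, 36), (11, 51), (16, 28), (21, 32)])
v22: WRITE a=25  (a history now [(5, 30), (6, 30), (9, 0), (12, 44), (15, 37), (17, 20), (22, 25)])
READ a @v7: history=[(5, 30), (6, 30), (9, 0), (12, 44), (15, 37), (17, 20), (22, 25)] -> pick v6 -> 30
v23: WRITE b=34  (b history now [(2, 45), (8, 36), (11, 51), (16, 28), (21, 32), (23, 34)])
v24: WRITE a=51  (a history now [(5, 30), (6, 30), (9, 0), (12, 44), (15, 37), (17, 20), (22, 25), (24, 51)])
v25: WRITE c=13  (c history now [(1, 49), (3, 30), (4, 10), (7, 10), (10, 43), (13, 46), (14, 50), (18, 47), (19, 30), (20, 47), (25, 13)])
v26: WRITE c=32  (c history now [(1, 49), (3, 30), (4, 10), (7, 10), (10, 43), (13, 46), (14, 50), (18, 47), (19, 30), (20, 47), (25, 13), (26, 32)])
Read results in order: ['NONE', '45', 'NONE', '45', '10', '30', '20', '44', '30']
NONE count = 2

Answer: 2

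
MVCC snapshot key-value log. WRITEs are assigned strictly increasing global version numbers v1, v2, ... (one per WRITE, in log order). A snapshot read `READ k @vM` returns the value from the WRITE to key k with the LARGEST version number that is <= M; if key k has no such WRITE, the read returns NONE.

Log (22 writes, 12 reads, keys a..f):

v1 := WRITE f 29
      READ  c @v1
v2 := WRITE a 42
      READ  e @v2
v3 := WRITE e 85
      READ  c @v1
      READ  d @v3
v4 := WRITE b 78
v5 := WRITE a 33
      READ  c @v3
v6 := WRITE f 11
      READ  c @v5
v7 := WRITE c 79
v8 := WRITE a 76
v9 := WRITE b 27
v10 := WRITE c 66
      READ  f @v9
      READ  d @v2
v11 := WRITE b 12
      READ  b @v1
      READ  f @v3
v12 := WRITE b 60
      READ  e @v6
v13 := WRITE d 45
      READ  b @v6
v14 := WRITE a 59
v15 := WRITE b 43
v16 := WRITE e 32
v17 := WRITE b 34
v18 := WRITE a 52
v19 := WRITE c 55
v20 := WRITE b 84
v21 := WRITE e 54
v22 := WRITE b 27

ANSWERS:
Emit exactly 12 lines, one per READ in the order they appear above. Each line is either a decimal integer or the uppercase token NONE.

Answer: NONE
NONE
NONE
NONE
NONE
NONE
11
NONE
NONE
29
85
78

Derivation:
v1: WRITE f=29  (f history now [(1, 29)])
READ c @v1: history=[] -> no version <= 1 -> NONE
v2: WRITE a=42  (a history now [(2, 42)])
READ e @v2: history=[] -> no version <= 2 -> NONE
v3: WRITE e=85  (e history now [(3, 85)])
READ c @v1: history=[] -> no version <= 1 -> NONE
READ d @v3: history=[] -> no version <= 3 -> NONE
v4: WRITE b=78  (b history now [(4, 78)])
v5: WRITE a=33  (a history now [(2, 42), (5, 33)])
READ c @v3: history=[] -> no version <= 3 -> NONE
v6: WRITE f=11  (f history now [(1, 29), (6, 11)])
READ c @v5: history=[] -> no version <= 5 -> NONE
v7: WRITE c=79  (c history now [(7, 79)])
v8: WRITE a=76  (a history now [(2, 42), (5, 33), (8, 76)])
v9: WRITE b=27  (b history now [(4, 78), (9, 27)])
v10: WRITE c=66  (c history now [(7, 79), (10, 66)])
READ f @v9: history=[(1, 29), (6, 11)] -> pick v6 -> 11
READ d @v2: history=[] -> no version <= 2 -> NONE
v11: WRITE b=12  (b history now [(4, 78), (9, 27), (11, 12)])
READ b @v1: history=[(4, 78), (9, 27), (11, 12)] -> no version <= 1 -> NONE
READ f @v3: history=[(1, 29), (6, 11)] -> pick v1 -> 29
v12: WRITE b=60  (b history now [(4, 78), (9, 27), (11, 12), (12, 60)])
READ e @v6: history=[(3, 85)] -> pick v3 -> 85
v13: WRITE d=45  (d history now [(13, 45)])
READ b @v6: history=[(4, 78), (9, 27), (11, 12), (12, 60)] -> pick v4 -> 78
v14: WRITE a=59  (a history now [(2, 42), (5, 33), (8, 76), (14, 59)])
v15: WRITE b=43  (b history now [(4, 78), (9, 27), (11, 12), (12, 60), (15, 43)])
v16: WRITE e=32  (e history now [(3, 85), (16, 32)])
v17: WRITE b=34  (b history now [(4, 78), (9, 27), (11, 12), (12, 60), (15, 43), (17, 34)])
v18: WRITE a=52  (a history now [(2, 42), (5, 33), (8, 76), (14, 59), (18, 52)])
v19: WRITE c=55  (c history now [(7, 79), (10, 66), (19, 55)])
v20: WRITE b=84  (b history now [(4, 78), (9, 27), (11, 12), (12, 60), (15, 43), (17, 34), (20, 84)])
v21: WRITE e=54  (e history now [(3, 85), (16, 32), (21, 54)])
v22: WRITE b=27  (b history now [(4, 78), (9, 27), (11, 12), (12, 60), (15, 43), (17, 34), (20, 84), (22, 27)])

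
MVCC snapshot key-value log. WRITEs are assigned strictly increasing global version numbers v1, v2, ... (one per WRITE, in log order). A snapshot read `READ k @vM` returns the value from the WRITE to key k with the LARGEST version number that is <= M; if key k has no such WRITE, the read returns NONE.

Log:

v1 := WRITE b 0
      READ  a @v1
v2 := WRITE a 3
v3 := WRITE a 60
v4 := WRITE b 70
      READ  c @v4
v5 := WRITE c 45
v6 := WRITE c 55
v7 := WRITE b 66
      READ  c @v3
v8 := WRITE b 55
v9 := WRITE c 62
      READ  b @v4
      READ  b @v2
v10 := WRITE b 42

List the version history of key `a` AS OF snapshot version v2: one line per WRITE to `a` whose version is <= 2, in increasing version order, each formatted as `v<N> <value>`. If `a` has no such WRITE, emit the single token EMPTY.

Answer: v2 3

Derivation:
Scan writes for key=a with version <= 2:
  v1 WRITE b 0 -> skip
  v2 WRITE a 3 -> keep
  v3 WRITE a 60 -> drop (> snap)
  v4 WRITE b 70 -> skip
  v5 WRITE c 45 -> skip
  v6 WRITE c 55 -> skip
  v7 WRITE b 66 -> skip
  v8 WRITE b 55 -> skip
  v9 WRITE c 62 -> skip
  v10 WRITE b 42 -> skip
Collected: [(2, 3)]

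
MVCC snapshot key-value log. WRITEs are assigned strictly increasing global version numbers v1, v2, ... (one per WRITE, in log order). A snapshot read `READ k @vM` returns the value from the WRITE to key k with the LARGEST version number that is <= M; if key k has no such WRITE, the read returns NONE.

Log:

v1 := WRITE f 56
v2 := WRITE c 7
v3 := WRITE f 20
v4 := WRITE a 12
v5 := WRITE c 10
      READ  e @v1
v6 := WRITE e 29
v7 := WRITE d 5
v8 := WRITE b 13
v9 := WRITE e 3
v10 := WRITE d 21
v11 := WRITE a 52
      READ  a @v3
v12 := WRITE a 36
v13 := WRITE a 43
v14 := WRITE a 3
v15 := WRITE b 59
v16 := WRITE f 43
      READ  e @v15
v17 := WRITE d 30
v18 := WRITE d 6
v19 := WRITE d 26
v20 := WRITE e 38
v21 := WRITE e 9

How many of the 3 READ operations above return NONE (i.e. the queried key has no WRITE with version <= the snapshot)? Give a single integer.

v1: WRITE f=56  (f history now [(1, 56)])
v2: WRITE c=7  (c history now [(2, 7)])
v3: WRITE f=20  (f history now [(1, 56), (3, 20)])
v4: WRITE a=12  (a history now [(4, 12)])
v5: WRITE c=10  (c history now [(2, 7), (5, 10)])
READ e @v1: history=[] -> no version <= 1 -> NONE
v6: WRITE e=29  (e history now [(6, 29)])
v7: WRITE d=5  (d history now [(7, 5)])
v8: WRITE b=13  (b history now [(8, 13)])
v9: WRITE e=3  (e history now [(6, 29), (9, 3)])
v10: WRITE d=21  (d history now [(7, 5), (10, 21)])
v11: WRITE a=52  (a history now [(4, 12), (11, 52)])
READ a @v3: history=[(4, 12), (11, 52)] -> no version <= 3 -> NONE
v12: WRITE a=36  (a history now [(4, 12), (11, 52), (12, 36)])
v13: WRITE a=43  (a history now [(4, 12), (11, 52), (12, 36), (13, 43)])
v14: WRITE a=3  (a history now [(4, 12), (11, 52), (12, 36), (13, 43), (14, 3)])
v15: WRITE b=59  (b history now [(8, 13), (15, 59)])
v16: WRITE f=43  (f history now [(1, 56), (3, 20), (16, 43)])
READ e @v15: history=[(6, 29), (9, 3)] -> pick v9 -> 3
v17: WRITE d=30  (d history now [(7, 5), (10, 21), (17, 30)])
v18: WRITE d=6  (d history now [(7, 5), (10, 21), (17, 30), (18, 6)])
v19: WRITE d=26  (d history now [(7, 5), (10, 21), (17, 30), (18, 6), (19, 26)])
v20: WRITE e=38  (e history now [(6, 29), (9, 3), (20, 38)])
v21: WRITE e=9  (e history now [(6, 29), (9, 3), (20, 38), (21, 9)])
Read results in order: ['NONE', 'NONE', '3']
NONE count = 2

Answer: 2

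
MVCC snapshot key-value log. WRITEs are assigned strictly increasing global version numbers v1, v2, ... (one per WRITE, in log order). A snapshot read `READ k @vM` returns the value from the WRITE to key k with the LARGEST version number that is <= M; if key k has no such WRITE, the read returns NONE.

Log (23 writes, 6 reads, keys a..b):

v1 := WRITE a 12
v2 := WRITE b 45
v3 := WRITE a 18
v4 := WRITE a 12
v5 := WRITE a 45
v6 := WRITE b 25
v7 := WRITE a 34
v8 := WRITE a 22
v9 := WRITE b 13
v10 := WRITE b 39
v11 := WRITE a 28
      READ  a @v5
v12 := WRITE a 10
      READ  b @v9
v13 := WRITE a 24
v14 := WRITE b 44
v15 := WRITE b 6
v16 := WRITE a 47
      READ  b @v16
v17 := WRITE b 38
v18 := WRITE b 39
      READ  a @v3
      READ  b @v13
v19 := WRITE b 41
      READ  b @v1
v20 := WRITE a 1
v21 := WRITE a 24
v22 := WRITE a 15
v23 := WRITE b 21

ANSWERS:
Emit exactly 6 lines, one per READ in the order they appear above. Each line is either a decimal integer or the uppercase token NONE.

Answer: 45
13
6
18
39
NONE

Derivation:
v1: WRITE a=12  (a history now [(1, 12)])
v2: WRITE b=45  (b history now [(2, 45)])
v3: WRITE a=18  (a history now [(1, 12), (3, 18)])
v4: WRITE a=12  (a history now [(1, 12), (3, 18), (4, 12)])
v5: WRITE a=45  (a history now [(1, 12), (3, 18), (4, 12), (5, 45)])
v6: WRITE b=25  (b history now [(2, 45), (6, 25)])
v7: WRITE a=34  (a history now [(1, 12), (3, 18), (4, 12), (5, 45), (7, 34)])
v8: WRITE a=22  (a history now [(1, 12), (3, 18), (4, 12), (5, 45), (7, 34), (8, 22)])
v9: WRITE b=13  (b history now [(2, 45), (6, 25), (9, 13)])
v10: WRITE b=39  (b history now [(2, 45), (6, 25), (9, 13), (10, 39)])
v11: WRITE a=28  (a history now [(1, 12), (3, 18), (4, 12), (5, 45), (7, 34), (8, 22), (11, 28)])
READ a @v5: history=[(1, 12), (3, 18), (4, 12), (5, 45), (7, 34), (8, 22), (11, 28)] -> pick v5 -> 45
v12: WRITE a=10  (a history now [(1, 12), (3, 18), (4, 12), (5, 45), (7, 34), (8, 22), (11, 28), (12, 10)])
READ b @v9: history=[(2, 45), (6, 25), (9, 13), (10, 39)] -> pick v9 -> 13
v13: WRITE a=24  (a history now [(1, 12), (3, 18), (4, 12), (5, 45), (7, 34), (8, 22), (11, 28), (12, 10), (13, 24)])
v14: WRITE b=44  (b history now [(2, 45), (6, 25), (9, 13), (10, 39), (14, 44)])
v15: WRITE b=6  (b history now [(2, 45), (6, 25), (9, 13), (10, 39), (14, 44), (15, 6)])
v16: WRITE a=47  (a history now [(1, 12), (3, 18), (4, 12), (5, 45), (7, 34), (8, 22), (11, 28), (12, 10), (13, 24), (16, 47)])
READ b @v16: history=[(2, 45), (6, 25), (9, 13), (10, 39), (14, 44), (15, 6)] -> pick v15 -> 6
v17: WRITE b=38  (b history now [(2, 45), (6, 25), (9, 13), (10, 39), (14, 44), (15, 6), (17, 38)])
v18: WRITE b=39  (b history now [(2, 45), (6, 25), (9, 13), (10, 39), (14, 44), (15, 6), (17, 38), (18, 39)])
READ a @v3: history=[(1, 12), (3, 18), (4, 12), (5, 45), (7, 34), (8, 22), (11, 28), (12, 10), (13, 24), (16, 47)] -> pick v3 -> 18
READ b @v13: history=[(2, 45), (6, 25), (9, 13), (10, 39), (14, 44), (15, 6), (17, 38), (18, 39)] -> pick v10 -> 39
v19: WRITE b=41  (b history now [(2, 45), (6, 25), (9, 13), (10, 39), (14, 44), (15, 6), (17, 38), (18, 39), (19, 41)])
READ b @v1: history=[(2, 45), (6, 25), (9, 13), (10, 39), (14, 44), (15, 6), (17, 38), (18, 39), (19, 41)] -> no version <= 1 -> NONE
v20: WRITE a=1  (a history now [(1, 12), (3, 18), (4, 12), (5, 45), (7, 34), (8, 22), (11, 28), (12, 10), (13, 24), (16, 47), (20, 1)])
v21: WRITE a=24  (a history now [(1, 12), (3, 18), (4, 12), (5, 45), (7, 34), (8, 22), (11, 28), (12, 10), (13, 24), (16, 47), (20, 1), (21, 24)])
v22: WRITE a=15  (a history now [(1, 12), (3, 18), (4, 12), (5, 45), (7, 34), (8, 22), (11, 28), (12, 10), (13, 24), (16, 47), (20, 1), (21, 24), (22, 15)])
v23: WRITE b=21  (b history now [(2, 45), (6, 25), (9, 13), (10, 39), (14, 44), (15, 6), (17, 38), (18, 39), (19, 41), (23, 21)])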